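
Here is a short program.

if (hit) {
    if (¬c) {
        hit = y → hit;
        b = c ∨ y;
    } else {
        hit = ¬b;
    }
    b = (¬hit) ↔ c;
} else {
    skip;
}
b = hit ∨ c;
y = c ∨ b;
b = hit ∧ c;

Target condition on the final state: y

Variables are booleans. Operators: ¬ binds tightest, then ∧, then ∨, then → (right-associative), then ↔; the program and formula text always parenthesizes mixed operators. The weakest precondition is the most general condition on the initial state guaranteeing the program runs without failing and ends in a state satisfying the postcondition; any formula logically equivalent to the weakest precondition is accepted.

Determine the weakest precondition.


Working backward. After the program, y must hold.
Before b := hit ∧ c: y
Before y := c ∨ b: c ∨ b
Before b := hit ∨ c: c ∨ hit
Then branch requires ((¬c) → (c ∨ (y → hit))) ∧ (c → (c ∨ (¬b))); else branch requires c ∨ hit.
Before the if: (hit → (((¬c) → (c ∨ (y → hit))) ∧ (c → (c ∨ (¬b))))) ∧ ((¬hit) → (c ∨ hit))
Answer: WP = (hit → (((¬c) → (c ∨ (y → hit))) ∧ (c → (c ∨ (¬b))))) ∧ ((¬hit) → (c ∨ hit))


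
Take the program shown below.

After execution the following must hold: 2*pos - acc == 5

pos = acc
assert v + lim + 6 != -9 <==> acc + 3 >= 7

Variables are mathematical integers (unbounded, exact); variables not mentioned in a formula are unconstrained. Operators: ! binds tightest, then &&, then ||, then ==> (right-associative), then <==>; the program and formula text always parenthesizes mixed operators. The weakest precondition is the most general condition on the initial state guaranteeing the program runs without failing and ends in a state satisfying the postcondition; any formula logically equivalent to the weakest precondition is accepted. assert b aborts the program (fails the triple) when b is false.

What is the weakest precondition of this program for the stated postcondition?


Working backward. After the program, the postcondition 2*pos - acc == 5 must hold; in canonical form it is 2*pos == acc + 5.
Before assert v + lim + 6 != -9 <==> acc + 3 >= 7: (lim + v != -15 <==> acc >= 4) && 2*pos == acc + 5
Before pos := acc: (lim + v != -15 <==> acc >= 4) && acc == 5
Answer: WP = (lim + v != -15 <==> acc >= 4) && acc == 5


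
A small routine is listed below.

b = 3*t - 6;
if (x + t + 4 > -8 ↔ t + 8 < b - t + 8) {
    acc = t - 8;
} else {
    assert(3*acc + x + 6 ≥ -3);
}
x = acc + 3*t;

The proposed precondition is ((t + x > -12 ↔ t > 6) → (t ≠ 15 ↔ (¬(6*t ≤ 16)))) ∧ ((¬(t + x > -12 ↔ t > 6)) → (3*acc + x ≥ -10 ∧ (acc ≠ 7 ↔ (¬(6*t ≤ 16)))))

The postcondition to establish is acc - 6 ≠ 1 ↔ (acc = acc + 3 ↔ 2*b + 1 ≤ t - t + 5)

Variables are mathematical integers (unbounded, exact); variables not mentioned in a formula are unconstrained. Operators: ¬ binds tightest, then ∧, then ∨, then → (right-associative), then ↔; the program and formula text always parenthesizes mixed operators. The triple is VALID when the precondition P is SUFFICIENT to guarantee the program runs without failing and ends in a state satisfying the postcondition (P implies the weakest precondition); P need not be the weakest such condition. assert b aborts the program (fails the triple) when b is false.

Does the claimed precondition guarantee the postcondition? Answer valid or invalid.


Working backward. After the program, the postcondition acc - 6 ≠ 1 ↔ (acc = acc + 3 ↔ 2*b + 1 ≤ t - t + 5) must hold; in canonical form it is acc ≠ 7 ↔ (¬(2*b ≤ 4)).
Before x := acc + 3*t: acc ≠ 7 ↔ (¬(2*b ≤ 4))
Then branch requires t ≠ 15 ↔ (¬(2*b ≤ 4)); else branch requires 3*acc + x ≥ -9 ∧ (acc ≠ 7 ↔ (¬(2*b ≤ 4))).
Before the if: ((t + x > -12 ↔ 2*t < b) → (t ≠ 15 ↔ (¬(2*b ≤ 4)))) ∧ ((¬(t + x > -12 ↔ 2*t < b)) → (3*acc + x ≥ -9 ∧ (acc ≠ 7 ↔ (¬(2*b ≤ 4)))))
Before b := 3*t - 6: ((t + x > -12 ↔ t > 6) → (t ≠ 15 ↔ (¬(6*t ≤ 16)))) ∧ ((¬(t + x > -12 ↔ t > 6)) → (3*acc + x ≥ -9 ∧ (acc ≠ 7 ↔ (¬(6*t ≤ 16)))))
The weakest precondition is ((t + x > -12 ↔ t > 6) → (t ≠ 15 ↔ (¬(6*t ≤ 16)))) ∧ ((¬(t + x > -12 ↔ t > 6)) → (3*acc + x ≥ -9 ∧ (acc ≠ 7 ↔ (¬(6*t ≤ 16))))).
Check whether ((t + x > -12 ↔ t > 6) → (t ≠ 15 ↔ (¬(6*t ≤ 16)))) ∧ ((¬(t + x > -12 ↔ t > 6)) → (3*acc + x ≥ -10 ∧ (acc ≠ 7 ↔ (¬(6*t ≤ 16))))) implies it.
Countermodel: at the initial state acc = 3, t = 7, x = -19, the precondition holds but the weakest precondition fails.
Answer: invalid


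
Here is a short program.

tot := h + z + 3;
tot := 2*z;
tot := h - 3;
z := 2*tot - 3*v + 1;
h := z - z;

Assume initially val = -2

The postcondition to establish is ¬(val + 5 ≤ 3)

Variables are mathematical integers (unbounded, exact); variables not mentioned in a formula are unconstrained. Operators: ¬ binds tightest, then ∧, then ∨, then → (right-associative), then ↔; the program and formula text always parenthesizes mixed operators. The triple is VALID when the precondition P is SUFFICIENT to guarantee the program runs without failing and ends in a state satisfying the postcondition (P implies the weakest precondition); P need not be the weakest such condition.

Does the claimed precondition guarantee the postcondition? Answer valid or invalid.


Working backward. After the program, the postcondition ¬(val + 5 ≤ 3) must hold; in canonical form it is ¬(val ≤ -2).
Before h := z - z: ¬(val ≤ -2)
Before z := 2*tot - 3*v + 1: ¬(val ≤ -2)
Before tot := h - 3: ¬(val ≤ -2)
Before tot := 2*z: ¬(val ≤ -2)
Before tot := h + z + 3: ¬(val ≤ -2)
The weakest precondition is ¬(val ≤ -2).
Check whether val = -2 implies it.
Countermodel: at the initial state val = -2, the precondition holds but the weakest precondition fails.
Answer: invalid


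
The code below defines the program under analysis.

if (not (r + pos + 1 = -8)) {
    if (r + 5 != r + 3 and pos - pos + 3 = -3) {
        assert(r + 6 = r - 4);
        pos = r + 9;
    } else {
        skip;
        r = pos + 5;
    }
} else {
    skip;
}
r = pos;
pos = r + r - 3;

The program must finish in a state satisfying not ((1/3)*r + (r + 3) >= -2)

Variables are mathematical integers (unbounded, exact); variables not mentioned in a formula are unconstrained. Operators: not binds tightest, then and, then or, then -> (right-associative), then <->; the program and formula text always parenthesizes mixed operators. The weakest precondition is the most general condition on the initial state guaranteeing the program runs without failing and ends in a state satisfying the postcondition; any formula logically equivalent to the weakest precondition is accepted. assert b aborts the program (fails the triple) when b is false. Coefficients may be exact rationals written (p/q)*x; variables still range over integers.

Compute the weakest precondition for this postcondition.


Working backward. After the program, the postcondition not ((1/3)*r + (r + 3) >= -2) must hold; in canonical form it is not ((4/3)*r >= -5).
Before pos := r + r - 3: not ((4/3)*r >= -5)
Before r := pos: not ((4/3)*pos >= -5)
Then branch requires not ((4/3)*pos >= -5); else branch requires not ((4/3)*pos >= -5).
Before the if: ((not (pos + r = -9)) -> (not ((4/3)*pos >= -5))) and (pos + r = -9 -> (not ((4/3)*pos >= -5)))
Answer: WP = ((not (pos + r = -9)) -> (not ((4/3)*pos >= -5))) and (pos + r = -9 -> (not ((4/3)*pos >= -5)))


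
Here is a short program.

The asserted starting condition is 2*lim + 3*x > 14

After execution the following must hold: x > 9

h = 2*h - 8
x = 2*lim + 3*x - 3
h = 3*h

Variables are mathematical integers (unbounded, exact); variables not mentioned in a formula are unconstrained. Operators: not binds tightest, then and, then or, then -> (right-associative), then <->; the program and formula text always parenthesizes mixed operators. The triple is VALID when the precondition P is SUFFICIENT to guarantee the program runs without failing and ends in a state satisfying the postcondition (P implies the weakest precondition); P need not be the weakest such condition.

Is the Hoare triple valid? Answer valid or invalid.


Working backward. After the program, x > 9 must hold.
Before h := 3*h: x > 9
Before x := 2*lim + 3*x - 3: 2*lim + 3*x > 12
Before h := 2*h - 8: 2*lim + 3*x > 12
The weakest precondition is 2*lim + 3*x > 12.
Check whether 2*lim + 3*x > 14 implies it.
Every state satisfying the precondition satisfies the weakest precondition: the implication holds.
Answer: valid


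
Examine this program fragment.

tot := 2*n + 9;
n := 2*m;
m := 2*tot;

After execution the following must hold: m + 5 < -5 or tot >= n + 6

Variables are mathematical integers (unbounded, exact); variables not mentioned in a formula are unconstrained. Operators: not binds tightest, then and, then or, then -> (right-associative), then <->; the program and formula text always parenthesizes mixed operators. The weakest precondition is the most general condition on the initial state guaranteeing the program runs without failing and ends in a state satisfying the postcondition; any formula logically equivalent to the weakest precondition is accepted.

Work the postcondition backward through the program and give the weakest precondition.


Working backward. After the program, the postcondition m + 5 < -5 or tot >= n + 6 must hold; in canonical form it is m < -10 or tot >= n + 6.
Before m := 2*tot: 2*tot < -10 or tot >= n + 6
Before n := 2*m: 2*tot < -10 or tot >= 2*m + 6
Before tot := 2*n + 9: 4*n < -28 or 2*n >= 2*m - 3
Answer: WP = 4*n < -28 or 2*n >= 2*m - 3


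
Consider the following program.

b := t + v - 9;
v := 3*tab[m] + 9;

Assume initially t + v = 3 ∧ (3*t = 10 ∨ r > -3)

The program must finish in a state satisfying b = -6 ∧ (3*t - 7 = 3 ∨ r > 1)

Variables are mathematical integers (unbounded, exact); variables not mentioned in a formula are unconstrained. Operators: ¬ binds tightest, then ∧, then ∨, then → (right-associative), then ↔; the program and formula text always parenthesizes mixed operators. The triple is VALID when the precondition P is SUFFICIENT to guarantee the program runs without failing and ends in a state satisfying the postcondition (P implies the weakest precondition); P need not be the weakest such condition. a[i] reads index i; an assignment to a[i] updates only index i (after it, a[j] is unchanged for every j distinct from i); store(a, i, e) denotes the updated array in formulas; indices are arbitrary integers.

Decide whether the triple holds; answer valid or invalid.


Working backward. After the program, the postcondition b = -6 ∧ (3*t - 7 = 3 ∨ r > 1) must hold; in canonical form it is b = -6 ∧ (3*t = 10 ∨ r > 1).
Before v := 3*tab[m] + 9: b = -6 ∧ (3*t = 10 ∨ r > 1)
Before b := t + v - 9: t + v = 3 ∧ (3*t = 10 ∨ r > 1)
The weakest precondition is t + v = 3 ∧ (3*t = 10 ∨ r > 1).
Check whether t + v = 3 ∧ (3*t = 10 ∨ r > -3) implies it.
Countermodel: at the initial state r = -2, t = 3, v = 0, the precondition holds but the weakest precondition fails.
Answer: invalid


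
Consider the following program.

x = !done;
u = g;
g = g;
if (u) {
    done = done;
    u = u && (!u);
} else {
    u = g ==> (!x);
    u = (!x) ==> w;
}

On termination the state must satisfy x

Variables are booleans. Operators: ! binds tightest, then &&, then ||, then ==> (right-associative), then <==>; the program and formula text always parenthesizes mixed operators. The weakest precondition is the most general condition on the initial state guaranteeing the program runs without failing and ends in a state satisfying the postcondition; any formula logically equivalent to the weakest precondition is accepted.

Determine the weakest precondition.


Working backward. After the program, x must hold.
Then branch requires x; else branch requires x.
Before the if: (u ==> x) && ((!u) ==> x)
Before g := g: (u ==> x) && ((!u) ==> x)
Before u := g: (g ==> x) && ((!g) ==> x)
Before x := !done: (g ==> (!done)) && ((!g) ==> (!done))
Answer: WP = (g ==> (!done)) && ((!g) ==> (!done))


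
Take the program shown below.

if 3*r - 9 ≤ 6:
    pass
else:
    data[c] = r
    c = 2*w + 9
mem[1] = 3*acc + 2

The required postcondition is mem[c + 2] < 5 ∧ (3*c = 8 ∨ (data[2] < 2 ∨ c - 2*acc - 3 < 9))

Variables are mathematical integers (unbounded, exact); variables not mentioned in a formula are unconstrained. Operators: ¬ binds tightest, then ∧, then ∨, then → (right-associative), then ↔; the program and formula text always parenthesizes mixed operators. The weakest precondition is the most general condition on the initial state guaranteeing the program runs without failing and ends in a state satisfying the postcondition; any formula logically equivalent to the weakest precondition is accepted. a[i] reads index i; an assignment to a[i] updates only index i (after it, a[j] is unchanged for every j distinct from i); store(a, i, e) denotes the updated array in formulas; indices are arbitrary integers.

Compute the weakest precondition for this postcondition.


Working backward. After the program, the postcondition mem[c + 2] < 5 ∧ (3*c = 8 ∨ (data[2] < 2 ∨ c - 2*acc - 3 < 9)) must hold; in canonical form it is mem[c + 2] < 5 ∧ (3*c = 8 ∨ data[2] < 2 ∨ c < 2*acc + 12).
Before mem[1] := 3*acc + 2: store(mem, 1, 3*acc + 2)[c + 2] < 5 ∧ (3*c = 8 ∨ data[2] < 2 ∨ c < 2*acc + 12)
Then branch requires store(mem, 1, 3*acc + 2)[c + 2] < 5 ∧ (3*c = 8 ∨ data[2] < 2 ∨ c < 2*acc + 12); else branch requires store(mem, 1, 3*acc + 2)[2*w + 11] < 5 ∧ (6*w = -19 ∨ store(data, c, r)[2] < 2 ∨ 2*w < 2*acc + 3).
Before the if: (3*r ≤ 15 → (store(mem, 1, 3*acc + 2)[c + 2] < 5 ∧ (3*c = 8 ∨ data[2] < 2 ∨ c < 2*acc + 12))) ∧ ((¬(3*r ≤ 15)) → (store(mem, 1, 3*acc + 2)[2*w + 11] < 5 ∧ (6*w = -19 ∨ store(data, c, r)[2] < 2 ∨ 2*w < 2*acc + 3)))
Answer: WP = (3*r ≤ 15 → (store(mem, 1, 3*acc + 2)[c + 2] < 5 ∧ (3*c = 8 ∨ data[2] < 2 ∨ c < 2*acc + 12))) ∧ ((¬(3*r ≤ 15)) → (store(mem, 1, 3*acc + 2)[2*w + 11] < 5 ∧ (6*w = -19 ∨ store(data, c, r)[2] < 2 ∨ 2*w < 2*acc + 3)))


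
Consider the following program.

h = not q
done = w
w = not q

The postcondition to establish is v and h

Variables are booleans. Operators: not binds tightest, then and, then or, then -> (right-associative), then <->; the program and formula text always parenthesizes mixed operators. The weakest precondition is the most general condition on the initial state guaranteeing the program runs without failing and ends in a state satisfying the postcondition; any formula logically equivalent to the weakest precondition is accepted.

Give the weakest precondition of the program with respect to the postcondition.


Working backward. After the program, v and h must hold.
Before w := not q: v and h
Before done := w: v and h
Before h := not q: v and (not q)
Answer: WP = v and (not q)


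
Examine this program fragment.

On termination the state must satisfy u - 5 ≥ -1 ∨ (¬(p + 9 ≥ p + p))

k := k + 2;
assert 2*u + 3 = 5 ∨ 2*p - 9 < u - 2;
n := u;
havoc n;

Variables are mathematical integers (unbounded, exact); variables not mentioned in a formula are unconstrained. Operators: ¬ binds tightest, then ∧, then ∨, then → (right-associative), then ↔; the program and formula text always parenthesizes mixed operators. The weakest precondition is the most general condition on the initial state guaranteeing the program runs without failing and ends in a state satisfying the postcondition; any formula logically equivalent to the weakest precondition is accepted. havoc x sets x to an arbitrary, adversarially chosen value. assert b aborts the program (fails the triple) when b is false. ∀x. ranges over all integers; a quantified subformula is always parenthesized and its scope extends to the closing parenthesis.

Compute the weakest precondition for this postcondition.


Working backward. After the program, the postcondition u - 5 ≥ -1 ∨ (¬(p + 9 ≥ p + p)) must hold; in canonical form it is u ≥ 4 ∨ (¬(p ≤ 9)).
Before havoc n: u ≥ 4 ∨ (¬(p ≤ 9))
Before n := u: u ≥ 4 ∨ (¬(p ≤ 9))
Before assert 2*u + 3 = 5 ∨ 2*p - 9 < u - 2: (2*u = 2 ∨ 2*p < u + 7) ∧ (u ≥ 4 ∨ (¬(p ≤ 9)))
Before k := k + 2: (2*u = 2 ∨ 2*p < u + 7) ∧ (u ≥ 4 ∨ (¬(p ≤ 9)))
Answer: WP = (2*u = 2 ∨ 2*p < u + 7) ∧ (u ≥ 4 ∨ (¬(p ≤ 9)))


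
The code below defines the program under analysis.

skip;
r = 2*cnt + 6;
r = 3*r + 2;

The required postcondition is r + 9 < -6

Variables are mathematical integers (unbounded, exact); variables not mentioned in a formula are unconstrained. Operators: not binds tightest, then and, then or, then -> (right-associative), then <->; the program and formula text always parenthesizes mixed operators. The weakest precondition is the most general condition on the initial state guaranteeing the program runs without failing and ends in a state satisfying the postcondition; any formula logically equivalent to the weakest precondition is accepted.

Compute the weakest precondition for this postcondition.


Working backward. After the program, the postcondition r + 9 < -6 must hold; in canonical form it is r < -15.
Before r := 3*r + 2: 3*r < -17
Before r := 2*cnt + 6: 6*cnt < -35
Before skip: 6*cnt < -35
Answer: WP = 6*cnt < -35


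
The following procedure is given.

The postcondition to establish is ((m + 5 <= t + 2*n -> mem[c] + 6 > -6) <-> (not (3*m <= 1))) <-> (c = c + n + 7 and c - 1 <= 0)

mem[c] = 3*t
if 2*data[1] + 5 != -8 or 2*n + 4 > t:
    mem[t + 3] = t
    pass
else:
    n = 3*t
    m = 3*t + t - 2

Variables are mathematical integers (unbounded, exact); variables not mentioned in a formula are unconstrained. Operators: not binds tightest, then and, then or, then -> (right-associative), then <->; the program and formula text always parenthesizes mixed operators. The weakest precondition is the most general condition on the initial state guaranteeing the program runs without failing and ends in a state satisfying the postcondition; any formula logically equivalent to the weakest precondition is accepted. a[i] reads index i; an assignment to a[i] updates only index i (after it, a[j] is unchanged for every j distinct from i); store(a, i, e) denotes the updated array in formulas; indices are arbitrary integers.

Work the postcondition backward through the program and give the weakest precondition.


Working backward. After the program, the postcondition ((m + 5 <= t + 2*n -> mem[c] + 6 > -6) <-> (not (3*m <= 1))) <-> (c = c + n + 7 and c - 1 <= 0) must hold; in canonical form it is ((m <= 2*n + t - 5 -> mem[c] > -12) <-> (not (3*m <= 1))) <-> (n = -7 and c <= 1).
Then branch requires ((m <= 2*n + t - 5 -> store(mem, t + 3, t)[c] > -12) <-> (not (3*m <= 1))) <-> (n = -7 and c <= 1); else branch requires ((3*t >= 3 -> mem[c] > -12) <-> (not (12*t <= 7))) <-> (3*t = -7 and c <= 1).
Before the if: ((2*data[1] != -13 or 2*n > t - 4) -> (((m <= 2*n + t - 5 -> store(mem, t + 3, t)[c] > -12) <-> (not (3*m <= 1))) <-> (n = -7 and c <= 1))) and ((not (2*data[1] != -13 or 2*n > t - 4)) -> (((3*t >= 3 -> mem[c] > -12) <-> (not (12*t <= 7))) <-> (3*t = -7 and c <= 1)))
Before mem[c] := 3*t: ((2*data[1] != -13 or 2*n > t - 4) -> (((m <= 2*n + t - 5 -> store(store(mem, c, 3*t), t + 3, t)[c] > -12) <-> (not (3*m <= 1))) <-> (n = -7 and c <= 1))) and ((not (2*data[1] != -13 or 2*n > t - 4)) -> (((3*t >= 3 -> store(mem, c, 3*t)[c] > -12) <-> (not (12*t <= 7))) <-> (3*t = -7 and c <= 1)))
Answer: WP = ((2*data[1] != -13 or 2*n > t - 4) -> (((m <= 2*n + t - 5 -> store(store(mem, c, 3*t), t + 3, t)[c] > -12) <-> (not (3*m <= 1))) <-> (n = -7 and c <= 1))) and ((not (2*data[1] != -13 or 2*n > t - 4)) -> (((3*t >= 3 -> store(mem, c, 3*t)[c] > -12) <-> (not (12*t <= 7))) <-> (3*t = -7 and c <= 1)))


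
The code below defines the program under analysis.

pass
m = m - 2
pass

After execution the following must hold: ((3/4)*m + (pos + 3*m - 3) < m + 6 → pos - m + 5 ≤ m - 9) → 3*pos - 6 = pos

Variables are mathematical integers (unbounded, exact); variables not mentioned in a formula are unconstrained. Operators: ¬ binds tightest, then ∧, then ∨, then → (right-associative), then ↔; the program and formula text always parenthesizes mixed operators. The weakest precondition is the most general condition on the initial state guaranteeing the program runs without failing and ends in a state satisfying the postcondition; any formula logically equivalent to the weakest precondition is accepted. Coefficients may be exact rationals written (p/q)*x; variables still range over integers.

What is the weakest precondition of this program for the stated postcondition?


Working backward. After the program, the postcondition ((3/4)*m + (pos + 3*m - 3) < m + 6 → pos - m + 5 ≤ m - 9) → 3*pos - 6 = pos must hold; in canonical form it is ((11/4)*m + pos < 9 → pos ≤ 2*m - 14) → 2*pos = 6.
Before skip: ((11/4)*m + pos < 9 → pos ≤ 2*m - 14) → 2*pos = 6
Before m := m - 2: ((11/4)*m + pos < 29/2 → pos ≤ 2*m - 18) → 2*pos = 6
Before skip: ((11/4)*m + pos < 29/2 → pos ≤ 2*m - 18) → 2*pos = 6
Answer: WP = ((11/4)*m + pos < 29/2 → pos ≤ 2*m - 18) → 2*pos = 6


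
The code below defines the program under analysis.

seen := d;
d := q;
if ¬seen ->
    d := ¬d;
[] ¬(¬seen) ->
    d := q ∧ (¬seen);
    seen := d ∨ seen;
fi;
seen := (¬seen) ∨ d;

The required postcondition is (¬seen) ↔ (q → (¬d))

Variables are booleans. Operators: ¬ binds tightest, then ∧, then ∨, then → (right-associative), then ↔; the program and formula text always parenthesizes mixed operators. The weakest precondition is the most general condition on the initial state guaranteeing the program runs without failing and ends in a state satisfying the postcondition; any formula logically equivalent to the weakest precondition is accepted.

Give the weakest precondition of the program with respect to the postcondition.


Working backward. After the program, (¬seen) ↔ (q → (¬d)) must hold.
Before seen := (¬seen) ∨ d: (¬((¬seen) ∨ d)) ↔ (q → (¬d))
Then branch requires (¬((¬seen) ∨ (¬d))) ↔ (q → d); else branch requires (¬((¬((q ∧ (¬seen)) ∨ seen)) ∨ (q ∧ (¬seen)))) ↔ (q → (¬(q ∧ (¬seen)))).
Before the if: ((¬seen) → ((¬((¬seen) ∨ (¬d))) ↔ (q → d))) ∧ (seen → ((¬((¬((q ∧ (¬seen)) ∨ seen)) ∨ (q ∧ (¬seen)))) ↔ (q → (¬(q ∧ (¬seen))))))
Before d := q: ((¬seen) → (¬((¬seen) ∨ (¬q)))) ∧ (seen → ((¬((¬((q ∧ (¬seen)) ∨ seen)) ∨ (q ∧ (¬seen)))) ↔ (q → (¬(q ∧ (¬seen))))))
Before seen := d: ((¬d) → (¬((¬d) ∨ (¬q)))) ∧ (d → ((¬((¬((q ∧ (¬d)) ∨ d)) ∨ (q ∧ (¬d)))) ↔ (q → (¬(q ∧ (¬d))))))
Answer: WP = ((¬d) → (¬((¬d) ∨ (¬q)))) ∧ (d → ((¬((¬((q ∧ (¬d)) ∨ d)) ∨ (q ∧ (¬d)))) ↔ (q → (¬(q ∧ (¬d))))))


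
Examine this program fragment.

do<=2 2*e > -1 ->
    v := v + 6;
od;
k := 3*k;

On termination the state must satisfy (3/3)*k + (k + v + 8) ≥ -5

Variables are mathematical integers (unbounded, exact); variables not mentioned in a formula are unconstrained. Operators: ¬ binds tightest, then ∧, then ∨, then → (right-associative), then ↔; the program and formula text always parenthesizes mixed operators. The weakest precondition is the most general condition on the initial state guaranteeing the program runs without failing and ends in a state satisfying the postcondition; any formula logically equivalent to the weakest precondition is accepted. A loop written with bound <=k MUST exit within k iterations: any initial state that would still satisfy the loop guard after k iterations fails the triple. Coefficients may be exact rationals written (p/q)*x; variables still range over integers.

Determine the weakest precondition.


Working backward. After the program, the postcondition (3/3)*k + (k + v + 8) ≥ -5 must hold; in canonical form it is 2*k + v ≥ -13.
Before k := 3*k: 6*k + v ≥ -13
Before the loop (bound <=2), unroll the exhaustion recursion (WP_0 = exit-now case; WP_j = one more guarded iteration, up to j = 2):
  WP_0: (¬(2*e > -1)) ∧ 6*k + v ≥ -13
  WP_1: (2*e > -1 → ((¬(2*e > -1)) ∧ 6*k + v ≥ -19)) ∧ ((¬(2*e > -1)) → 6*k + v ≥ -13)
  WP_2: (2*e > -1 → ((2*e > -1 → ((¬(2*e > -1)) ∧ 6*k + v ≥ -25)) ∧ ((¬(2*e > -1)) → 6*k + v ≥ -19))) ∧ ((¬(2*e > -1)) → 6*k + v ≥ -13)
So before the loop: (2*e > -1 → ((2*e > -1 → ((¬(2*e > -1)) ∧ 6*k + v ≥ -25)) ∧ ((¬(2*e > -1)) → 6*k + v ≥ -19))) ∧ ((¬(2*e > -1)) → 6*k + v ≥ -13)
Answer: WP = (2*e > -1 → ((2*e > -1 → ((¬(2*e > -1)) ∧ 6*k + v ≥ -25)) ∧ ((¬(2*e > -1)) → 6*k + v ≥ -19))) ∧ ((¬(2*e > -1)) → 6*k + v ≥ -13)


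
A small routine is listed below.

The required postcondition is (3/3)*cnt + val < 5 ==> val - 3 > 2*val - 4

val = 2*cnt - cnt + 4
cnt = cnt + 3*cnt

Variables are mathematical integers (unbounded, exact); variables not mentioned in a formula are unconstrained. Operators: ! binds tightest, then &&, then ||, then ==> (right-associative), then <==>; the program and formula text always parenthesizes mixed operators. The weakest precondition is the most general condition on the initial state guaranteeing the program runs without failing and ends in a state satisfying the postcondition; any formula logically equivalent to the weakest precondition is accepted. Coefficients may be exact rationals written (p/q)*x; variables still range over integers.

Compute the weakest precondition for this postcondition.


Working backward. After the program, the postcondition (3/3)*cnt + val < 5 ==> val - 3 > 2*val - 4 must hold; in canonical form it is cnt + val < 5 ==> val < 1.
Before cnt := cnt + 3*cnt: 4*cnt + val < 5 ==> val < 1
Before val := 2*cnt - cnt + 4: 5*cnt < 1 ==> cnt < -3
Answer: WP = 5*cnt < 1 ==> cnt < -3


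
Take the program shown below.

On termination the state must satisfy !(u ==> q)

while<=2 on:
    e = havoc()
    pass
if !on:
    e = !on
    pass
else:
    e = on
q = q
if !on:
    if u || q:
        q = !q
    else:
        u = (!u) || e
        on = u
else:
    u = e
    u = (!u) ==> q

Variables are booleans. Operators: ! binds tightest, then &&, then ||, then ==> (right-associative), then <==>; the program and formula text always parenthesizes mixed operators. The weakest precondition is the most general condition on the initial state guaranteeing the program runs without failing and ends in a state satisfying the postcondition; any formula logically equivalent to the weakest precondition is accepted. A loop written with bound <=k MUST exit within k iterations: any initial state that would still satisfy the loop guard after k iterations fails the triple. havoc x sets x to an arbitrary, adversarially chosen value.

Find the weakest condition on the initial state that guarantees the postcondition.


Working backward. After the program, !(u ==> q) must hold.
Then branch requires ((u || q) ==> (!(u ==> (!q)))) && ((!(u || q)) ==> (!(((!u) || e) ==> q))); else branch requires !(((!e) ==> q) ==> q).
Before the if: ((!on) ==> (((u || q) ==> (!(u ==> (!q)))) && ((!(u || q)) ==> (!(((!u) || e) ==> q))))) && (on ==> (!(((!e) ==> q) ==> q)))
Before q := q: ((!on) ==> (((u || q) ==> (!(u ==> (!q)))) && ((!(u || q)) ==> (!(((!u) || e) ==> q))))) && (on ==> (!(((!e) ==> q) ==> q)))
Then branch requires ((!on) ==> (((u || q) ==> (!(u ==> (!q)))) && ((!(u || q)) ==> (!(((!u) || (!on)) ==> q))))) && (on ==> (!((on ==> q) ==> q))); else branch requires ((!on) ==> (((u || q) ==> (!(u ==> (!q)))) && ((!(u || q)) ==> (!(((!u) || on) ==> q))))) && (on ==> (!(((!on) ==> q) ==> q))).
Before the if: ((!on) ==> (((!on) ==> (((u || q) ==> (!(u ==> (!q)))) && ((!(u || q)) ==> (!(((!u) || (!on)) ==> q))))) && (on ==> (!((on ==> q) ==> q))))) && (on ==> (((!on) ==> (((u || q) ==> (!(u ==> (!q)))) && ((!(u || q)) ==> (!(((!u) || on) ==> q))))) && (on ==> (!(((!on) ==> q) ==> q)))))
Before the loop (bound <=2), unroll the exhaustion recursion (WP_0 = exit-now case; WP_j = one more guarded iteration, up to j = 2):
  WP_0: (!on) && ((!on) ==> (((!on) ==> (((u || q) ==> (!(u ==> (!q)))) && ((!(u || q)) ==> (!(((!u) || (!on)) ==> q))))) && (on ==> (!((on ==> q) ==> q))))) && (on ==> (((!on) ==> (((u || q) ==> (!(u ==> (!q)))) && ((!(u || q)) ==> (!(((!u) || on) ==> q))))) && (on ==> (!(((!on) ==> q) ==> q)))))
  WP_1: (on ==> ((!on) && ((!on) ==> (((!on) ==> (((u || q) ==> (!(u ==> (!q)))) && ((!(u || q)) ==> (!(((!u) || (!on)) ==> q))))) && (on ==> (!((on ==> q) ==> q))))) && (on ==> (((!on) ==> (((u || q) ==> (!(u ==> (!q)))) && ((!(u || q)) ==> (!(((!u) || on) ==> q))))) && (on ==> (!(((!on) ==> q) ==> q))))))) && ((!on) ==> (((!on) ==> (((!on) ==> (((u || q) ==> (!(u ==> (!q)))) && ((!(u || q)) ==> (!(((!u) || (!on)) ==> q))))) && (on ==> (!((on ==> q) ==> q))))) && (on ==> (((!on) ==> (((u || q) ==> (!(u ==> (!q)))) && ((!(u || q)) ==> (!(((!u) || on) ==> q))))) && (on ==> (!(((!on) ==> q) ==> q)))))))
  WP_2: (on ==> ((on ==> ((!on) && ((!on) ==> (((!on) ==> (((u || q) ==> (!(u ==> (!q)))) && ((!(u || q)) ==> (!(((!u) || (!on)) ==> q))))) && (on ==> (!((on ==> q) ==> q))))) && (on ==> (((!on) ==> (((u || q) ==> (!(u ==> (!q)))) && ((!(u || q)) ==> (!(((!u) || on) ==> q))))) && (on ==> (!(((!on) ==> q) ==> q))))))) && ((!on) ==> (((!on) ==> (((!on) ==> (((u || q) ==> (!(u ==> (!q)))) && ((!(u || q)) ==> (!(((!u) || (!on)) ==> q))))) && (on ==> (!((on ==> q) ==> q))))) && (on ==> (((!on) ==> (((u || q) ==> (!(u ==> (!q)))) && ((!(u || q)) ==> (!(((!u) || on) ==> q))))) && (on ==> (!(((!on) ==> q) ==> q))))))))) && ((!on) ==> (((!on) ==> (((!on) ==> (((u || q) ==> (!(u ==> (!q)))) && ((!(u || q)) ==> (!(((!u) || (!on)) ==> q))))) && (on ==> (!((on ==> q) ==> q))))) && (on ==> (((!on) ==> (((u || q) ==> (!(u ==> (!q)))) && ((!(u || q)) ==> (!(((!u) || on) ==> q))))) && (on ==> (!(((!on) ==> q) ==> q)))))))
So before the loop: (on ==> ((on ==> ((!on) && ((!on) ==> (((!on) ==> (((u || q) ==> (!(u ==> (!q)))) && ((!(u || q)) ==> (!(((!u) || (!on)) ==> q))))) && (on ==> (!((on ==> q) ==> q))))) && (on ==> (((!on) ==> (((u || q) ==> (!(u ==> (!q)))) && ((!(u || q)) ==> (!(((!u) || on) ==> q))))) && (on ==> (!(((!on) ==> q) ==> q))))))) && ((!on) ==> (((!on) ==> (((!on) ==> (((u || q) ==> (!(u ==> (!q)))) && ((!(u || q)) ==> (!(((!u) || (!on)) ==> q))))) && (on ==> (!((on ==> q) ==> q))))) && (on ==> (((!on) ==> (((u || q) ==> (!(u ==> (!q)))) && ((!(u || q)) ==> (!(((!u) || on) ==> q))))) && (on ==> (!(((!on) ==> q) ==> q))))))))) && ((!on) ==> (((!on) ==> (((!on) ==> (((u || q) ==> (!(u ==> (!q)))) && ((!(u || q)) ==> (!(((!u) || (!on)) ==> q))))) && (on ==> (!((on ==> q) ==> q))))) && (on ==> (((!on) ==> (((u || q) ==> (!(u ==> (!q)))) && ((!(u || q)) ==> (!(((!u) || on) ==> q))))) && (on ==> (!(((!on) ==> q) ==> q)))))))
Answer: WP = (on ==> ((on ==> ((!on) && ((!on) ==> (((!on) ==> (((u || q) ==> (!(u ==> (!q)))) && ((!(u || q)) ==> (!(((!u) || (!on)) ==> q))))) && (on ==> (!((on ==> q) ==> q))))) && (on ==> (((!on) ==> (((u || q) ==> (!(u ==> (!q)))) && ((!(u || q)) ==> (!(((!u) || on) ==> q))))) && (on ==> (!(((!on) ==> q) ==> q))))))) && ((!on) ==> (((!on) ==> (((!on) ==> (((u || q) ==> (!(u ==> (!q)))) && ((!(u || q)) ==> (!(((!u) || (!on)) ==> q))))) && (on ==> (!((on ==> q) ==> q))))) && (on ==> (((!on) ==> (((u || q) ==> (!(u ==> (!q)))) && ((!(u || q)) ==> (!(((!u) || on) ==> q))))) && (on ==> (!(((!on) ==> q) ==> q))))))))) && ((!on) ==> (((!on) ==> (((!on) ==> (((u || q) ==> (!(u ==> (!q)))) && ((!(u || q)) ==> (!(((!u) || (!on)) ==> q))))) && (on ==> (!((on ==> q) ==> q))))) && (on ==> (((!on) ==> (((u || q) ==> (!(u ==> (!q)))) && ((!(u || q)) ==> (!(((!u) || on) ==> q))))) && (on ==> (!(((!on) ==> q) ==> q)))))))


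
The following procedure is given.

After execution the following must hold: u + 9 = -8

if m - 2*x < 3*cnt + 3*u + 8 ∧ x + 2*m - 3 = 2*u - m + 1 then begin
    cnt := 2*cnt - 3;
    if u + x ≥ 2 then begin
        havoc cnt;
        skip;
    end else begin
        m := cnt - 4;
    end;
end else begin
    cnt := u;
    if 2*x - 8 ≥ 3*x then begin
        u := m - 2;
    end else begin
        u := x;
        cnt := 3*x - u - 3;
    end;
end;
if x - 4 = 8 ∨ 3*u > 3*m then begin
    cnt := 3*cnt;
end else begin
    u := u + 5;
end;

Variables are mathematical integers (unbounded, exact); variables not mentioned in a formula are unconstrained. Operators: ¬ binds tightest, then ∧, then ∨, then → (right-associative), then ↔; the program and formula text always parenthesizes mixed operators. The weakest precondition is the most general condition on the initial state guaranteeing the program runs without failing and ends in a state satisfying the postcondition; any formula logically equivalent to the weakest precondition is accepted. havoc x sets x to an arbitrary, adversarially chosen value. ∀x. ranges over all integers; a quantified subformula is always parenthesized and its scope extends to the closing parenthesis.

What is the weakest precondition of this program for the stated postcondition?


Working backward. After the program, the postcondition u + 9 = -8 must hold; in canonical form it is u = -17.
Then branch requires u = -17; else branch requires u = -22.
Before the if: ((x = 12 ∨ 3*u > 3*m) → u = -17) ∧ ((¬(x = 12 ∨ 3*u > 3*m)) → u = -22)
Then branch requires (u + x ≥ 2 → (((x = 12 ∨ 3*u > 3*m) → u = -17) ∧ ((¬(x = 12 ∨ 3*u > 3*m)) → u = -22))) ∧ ((¬(u + x ≥ 2)) → (((x = 12 ∨ 3*u > 6*cnt - 21) → u = -17) ∧ ((¬(x = 12 ∨ 3*u > 6*cnt - 21)) → u = -22))); else branch requires (x ≤ -8 → ((x = 12 → m = -15) ∧ ((¬(x = 12)) → m = -20))) ∧ ((¬(x ≤ -8)) → (((x = 12 ∨ 3*x > 3*m) → x = -17) ∧ ((¬(x = 12 ∨ 3*x > 3*m)) → x = -22))).
Before the if: ((m < 3*cnt + 3*u + 2*x + 8 ∧ 3*m + x = 2*u + 4) → ((u + x ≥ 2 → (((x = 12 ∨ 3*u > 3*m) → u = -17) ∧ ((¬(x = 12 ∨ 3*u > 3*m)) → u = -22))) ∧ ((¬(u + x ≥ 2)) → (((x = 12 ∨ 3*u > 6*cnt - 21) → u = -17) ∧ ((¬(x = 12 ∨ 3*u > 6*cnt - 21)) → u = -22))))) ∧ ((¬(m < 3*cnt + 3*u + 2*x + 8 ∧ 3*m + x = 2*u + 4)) → ((x ≤ -8 → ((x = 12 → m = -15) ∧ ((¬(x = 12)) → m = -20))) ∧ ((¬(x ≤ -8)) → (((x = 12 ∨ 3*x > 3*m) → x = -17) ∧ ((¬(x = 12 ∨ 3*x > 3*m)) → x = -22)))))
Answer: WP = ((m < 3*cnt + 3*u + 2*x + 8 ∧ 3*m + x = 2*u + 4) → ((u + x ≥ 2 → (((x = 12 ∨ 3*u > 3*m) → u = -17) ∧ ((¬(x = 12 ∨ 3*u > 3*m)) → u = -22))) ∧ ((¬(u + x ≥ 2)) → (((x = 12 ∨ 3*u > 6*cnt - 21) → u = -17) ∧ ((¬(x = 12 ∨ 3*u > 6*cnt - 21)) → u = -22))))) ∧ ((¬(m < 3*cnt + 3*u + 2*x + 8 ∧ 3*m + x = 2*u + 4)) → ((x ≤ -8 → ((x = 12 → m = -15) ∧ ((¬(x = 12)) → m = -20))) ∧ ((¬(x ≤ -8)) → (((x = 12 ∨ 3*x > 3*m) → x = -17) ∧ ((¬(x = 12 ∨ 3*x > 3*m)) → x = -22)))))


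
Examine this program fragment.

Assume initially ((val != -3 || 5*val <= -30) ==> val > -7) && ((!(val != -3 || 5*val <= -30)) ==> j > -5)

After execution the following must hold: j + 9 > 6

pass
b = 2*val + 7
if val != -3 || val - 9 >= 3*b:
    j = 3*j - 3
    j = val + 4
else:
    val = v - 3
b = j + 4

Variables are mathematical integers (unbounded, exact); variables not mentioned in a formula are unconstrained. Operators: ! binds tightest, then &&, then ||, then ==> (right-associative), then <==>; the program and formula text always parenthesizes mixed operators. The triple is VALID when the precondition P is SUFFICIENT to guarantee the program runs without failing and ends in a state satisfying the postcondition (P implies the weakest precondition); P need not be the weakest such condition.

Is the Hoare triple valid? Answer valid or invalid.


Working backward. After the program, the postcondition j + 9 > 6 must hold; in canonical form it is j > -3.
Before b := j + 4: j > -3
Then branch requires val > -7; else branch requires j > -3.
Before the if: ((val != -3 || val >= 3*b + 9) ==> val > -7) && ((!(val != -3 || val >= 3*b + 9)) ==> j > -3)
Before b := 2*val + 7: ((val != -3 || 5*val <= -30) ==> val > -7) && ((!(val != -3 || 5*val <= -30)) ==> j > -3)
Before skip: ((val != -3 || 5*val <= -30) ==> val > -7) && ((!(val != -3 || 5*val <= -30)) ==> j > -3)
The weakest precondition is ((val != -3 || 5*val <= -30) ==> val > -7) && ((!(val != -3 || 5*val <= -30)) ==> j > -3).
Check whether ((val != -3 || 5*val <= -30) ==> val > -7) && ((!(val != -3 || 5*val <= -30)) ==> j > -5) implies it.
Countermodel: at the initial state j = -4, val = -3, the precondition holds but the weakest precondition fails.
Answer: invalid


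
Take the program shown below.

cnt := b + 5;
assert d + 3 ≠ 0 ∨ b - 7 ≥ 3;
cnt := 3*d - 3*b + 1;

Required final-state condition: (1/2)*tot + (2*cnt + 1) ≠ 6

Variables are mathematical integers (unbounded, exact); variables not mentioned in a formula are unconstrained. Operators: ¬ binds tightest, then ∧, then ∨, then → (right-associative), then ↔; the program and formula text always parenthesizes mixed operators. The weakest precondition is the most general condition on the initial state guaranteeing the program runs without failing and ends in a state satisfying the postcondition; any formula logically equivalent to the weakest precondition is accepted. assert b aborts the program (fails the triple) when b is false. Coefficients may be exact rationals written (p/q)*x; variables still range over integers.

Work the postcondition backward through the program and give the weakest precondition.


Working backward. After the program, the postcondition (1/2)*tot + (2*cnt + 1) ≠ 6 must hold; in canonical form it is 2*cnt + (1/2)*tot ≠ 5.
Before cnt := 3*d - 3*b + 1: 6*d + (1/2)*tot ≠ 6*b + 3
Before assert d + 3 ≠ 0 ∨ b - 7 ≥ 3: (d ≠ -3 ∨ b ≥ 10) ∧ 6*d + (1/2)*tot ≠ 6*b + 3
Before cnt := b + 5: (d ≠ -3 ∨ b ≥ 10) ∧ 6*d + (1/2)*tot ≠ 6*b + 3
Answer: WP = (d ≠ -3 ∨ b ≥ 10) ∧ 6*d + (1/2)*tot ≠ 6*b + 3


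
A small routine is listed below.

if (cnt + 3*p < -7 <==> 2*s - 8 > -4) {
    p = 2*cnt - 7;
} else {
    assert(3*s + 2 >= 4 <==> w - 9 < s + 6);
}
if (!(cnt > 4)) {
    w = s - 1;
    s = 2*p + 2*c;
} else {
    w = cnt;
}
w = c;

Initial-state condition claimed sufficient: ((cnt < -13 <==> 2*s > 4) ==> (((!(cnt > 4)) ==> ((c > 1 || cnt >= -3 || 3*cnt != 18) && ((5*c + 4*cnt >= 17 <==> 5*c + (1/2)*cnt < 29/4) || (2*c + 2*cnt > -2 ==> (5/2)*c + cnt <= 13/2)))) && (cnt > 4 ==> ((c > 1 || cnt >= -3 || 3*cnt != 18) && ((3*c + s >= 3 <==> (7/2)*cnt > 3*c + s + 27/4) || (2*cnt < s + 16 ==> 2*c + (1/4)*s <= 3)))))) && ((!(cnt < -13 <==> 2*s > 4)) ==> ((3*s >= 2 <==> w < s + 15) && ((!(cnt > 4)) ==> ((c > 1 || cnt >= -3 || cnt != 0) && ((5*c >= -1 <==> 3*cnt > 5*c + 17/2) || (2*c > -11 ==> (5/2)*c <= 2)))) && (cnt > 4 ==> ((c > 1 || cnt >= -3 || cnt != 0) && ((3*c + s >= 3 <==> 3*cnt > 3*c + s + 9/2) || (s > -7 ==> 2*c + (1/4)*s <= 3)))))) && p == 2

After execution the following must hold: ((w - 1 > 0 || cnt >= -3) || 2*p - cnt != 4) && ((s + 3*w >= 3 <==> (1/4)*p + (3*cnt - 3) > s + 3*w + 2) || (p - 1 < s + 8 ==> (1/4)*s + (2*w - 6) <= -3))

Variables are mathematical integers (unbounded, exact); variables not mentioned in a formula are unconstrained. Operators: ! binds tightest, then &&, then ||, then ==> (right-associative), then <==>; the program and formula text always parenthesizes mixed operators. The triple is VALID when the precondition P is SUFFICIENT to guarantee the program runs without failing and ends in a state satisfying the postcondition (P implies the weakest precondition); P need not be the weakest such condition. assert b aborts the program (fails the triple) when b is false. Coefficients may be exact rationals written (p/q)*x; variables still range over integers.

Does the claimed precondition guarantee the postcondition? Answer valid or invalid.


Working backward. After the program, the postcondition ((w - 1 > 0 || cnt >= -3) || 2*p - cnt != 4) && ((s + 3*w >= 3 <==> (1/4)*p + (3*cnt - 3) > s + 3*w + 2) || (p - 1 < s + 8 ==> (1/4)*s + (2*w - 6) <= -3)) must hold; in canonical form it is (w > 1 || cnt >= -3 || 2*p != cnt + 4) && ((s + 3*w >= 3 <==> 3*cnt + (1/4)*p > s + 3*w + 5) || (p < s + 9 ==> (1/4)*s + 2*w <= 3)).
Before w := c: (c > 1 || cnt >= -3 || 2*p != cnt + 4) && ((3*c + s >= 3 <==> 3*cnt + (1/4)*p > 3*c + s + 5) || (p < s + 9 ==> 2*c + (1/4)*s <= 3))
Then branch requires (c > 1 || cnt >= -3 || 2*p != cnt + 4) && ((5*c + 2*p >= 3 <==> 3*cnt > 5*c + (7/4)*p + 5) || (2*c + p > -9 ==> (5/2)*c + (1/2)*p <= 3)); else branch requires (c > 1 || cnt >= -3 || 2*p != cnt + 4) && ((3*c + s >= 3 <==> 3*cnt + (1/4)*p > 3*c + s + 5) || (p < s + 9 ==> 2*c + (1/4)*s <= 3)).
Before the if: ((!(cnt > 4)) ==> ((c > 1 || cnt >= -3 || 2*p != cnt + 4) && ((5*c + 2*p >= 3 <==> 3*cnt > 5*c + (7/4)*p + 5) || (2*c + p > -9 ==> (5/2)*c + (1/2)*p <= 3)))) && (cnt > 4 ==> ((c > 1 || cnt >= -3 || 2*p != cnt + 4) && ((3*c + s >= 3 <==> 3*cnt + (1/4)*p > 3*c + s + 5) || (p < s + 9 ==> 2*c + (1/4)*s <= 3))))
Then branch requires ((!(cnt > 4)) ==> ((c > 1 || cnt >= -3 || 3*cnt != 18) && ((5*c + 4*cnt >= 17 <==> 5*c + (1/2)*cnt < 29/4) || (2*c + 2*cnt > -2 ==> (5/2)*c + cnt <= 13/2)))) && (cnt > 4 ==> ((c > 1 || cnt >= -3 || 3*cnt != 18) && ((3*c + s >= 3 <==> (7/2)*cnt > 3*c + s + 27/4) || (2*cnt < s + 16 ==> 2*c + (1/4)*s <= 3)))); else branch requires (3*s >= 2 <==> w < s + 15) && ((!(cnt > 4)) ==> ((c > 1 || cnt >= -3 || 2*p != cnt + 4) && ((5*c + 2*p >= 3 <==> 3*cnt > 5*c + (7/4)*p + 5) || (2*c + p > -9 ==> (5/2)*c + (1/2)*p <= 3)))) && (cnt > 4 ==> ((c > 1 || cnt >= -3 || 2*p != cnt + 4) && ((3*c + s >= 3 <==> 3*cnt + (1/4)*p > 3*c + s + 5) || (p < s + 9 ==> 2*c + (1/4)*s <= 3)))).
Before the if: ((cnt + 3*p < -7 <==> 2*s > 4) ==> (((!(cnt > 4)) ==> ((c > 1 || cnt >= -3 || 3*cnt != 18) && ((5*c + 4*cnt >= 17 <==> 5*c + (1/2)*cnt < 29/4) || (2*c + 2*cnt > -2 ==> (5/2)*c + cnt <= 13/2)))) && (cnt > 4 ==> ((c > 1 || cnt >= -3 || 3*cnt != 18) && ((3*c + s >= 3 <==> (7/2)*cnt > 3*c + s + 27/4) || (2*cnt < s + 16 ==> 2*c + (1/4)*s <= 3)))))) && ((!(cnt + 3*p < -7 <==> 2*s > 4)) ==> ((3*s >= 2 <==> w < s + 15) && ((!(cnt > 4)) ==> ((c > 1 || cnt >= -3 || 2*p != cnt + 4) && ((5*c + 2*p >= 3 <==> 3*cnt > 5*c + (7/4)*p + 5) || (2*c + p > -9 ==> (5/2)*c + (1/2)*p <= 3)))) && (cnt > 4 ==> ((c > 1 || cnt >= -3 || 2*p != cnt + 4) && ((3*c + s >= 3 <==> 3*cnt + (1/4)*p > 3*c + s + 5) || (p < s + 9 ==> 2*c + (1/4)*s <= 3))))))
The weakest precondition is ((cnt + 3*p < -7 <==> 2*s > 4) ==> (((!(cnt > 4)) ==> ((c > 1 || cnt >= -3 || 3*cnt != 18) && ((5*c + 4*cnt >= 17 <==> 5*c + (1/2)*cnt < 29/4) || (2*c + 2*cnt > -2 ==> (5/2)*c + cnt <= 13/2)))) && (cnt > 4 ==> ((c > 1 || cnt >= -3 || 3*cnt != 18) && ((3*c + s >= 3 <==> (7/2)*cnt > 3*c + s + 27/4) || (2*cnt < s + 16 ==> 2*c + (1/4)*s <= 3)))))) && ((!(cnt + 3*p < -7 <==> 2*s > 4)) ==> ((3*s >= 2 <==> w < s + 15) && ((!(cnt > 4)) ==> ((c > 1 || cnt >= -3 || 2*p != cnt + 4) && ((5*c + 2*p >= 3 <==> 3*cnt > 5*c + (7/4)*p + 5) || (2*c + p > -9 ==> (5/2)*c + (1/2)*p <= 3)))) && (cnt > 4 ==> ((c > 1 || cnt >= -3 || 2*p != cnt + 4) && ((3*c + s >= 3 <==> 3*cnt + (1/4)*p > 3*c + s + 5) || (p < s + 9 ==> 2*c + (1/4)*s <= 3)))))).
Check whether ((cnt < -13 <==> 2*s > 4) ==> (((!(cnt > 4)) ==> ((c > 1 || cnt >= -3 || 3*cnt != 18) && ((5*c + 4*cnt >= 17 <==> 5*c + (1/2)*cnt < 29/4) || (2*c + 2*cnt > -2 ==> (5/2)*c + cnt <= 13/2)))) && (cnt > 4 ==> ((c > 1 || cnt >= -3 || 3*cnt != 18) && ((3*c + s >= 3 <==> (7/2)*cnt > 3*c + s + 27/4) || (2*cnt < s + 16 ==> 2*c + (1/4)*s <= 3)))))) && ((!(cnt < -13 <==> 2*s > 4)) ==> ((3*s >= 2 <==> w < s + 15) && ((!(cnt > 4)) ==> ((c > 1 || cnt >= -3 || cnt != 0) && ((5*c >= -1 <==> 3*cnt > 5*c + 17/2) || (2*c > -11 ==> (5/2)*c <= 2)))) && (cnt > 4 ==> ((c > 1 || cnt >= -3 || cnt != 0) && ((3*c + s >= 3 <==> 3*cnt > 3*c + s + 9/2) || (s > -7 ==> 2*c + (1/4)*s <= 3)))))) && p == 2 implies it.
Every state satisfying the precondition satisfies the weakest precondition: the implication holds.
Answer: valid
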